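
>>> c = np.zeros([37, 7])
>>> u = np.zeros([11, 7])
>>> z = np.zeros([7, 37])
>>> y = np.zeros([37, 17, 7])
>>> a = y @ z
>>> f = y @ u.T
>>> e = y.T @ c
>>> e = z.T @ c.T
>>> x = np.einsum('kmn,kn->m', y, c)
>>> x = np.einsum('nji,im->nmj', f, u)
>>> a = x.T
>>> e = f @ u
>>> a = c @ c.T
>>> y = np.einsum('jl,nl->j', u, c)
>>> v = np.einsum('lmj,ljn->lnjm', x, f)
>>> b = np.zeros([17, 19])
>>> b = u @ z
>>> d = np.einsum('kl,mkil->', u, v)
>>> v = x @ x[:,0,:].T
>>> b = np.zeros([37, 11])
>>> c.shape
(37, 7)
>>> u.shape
(11, 7)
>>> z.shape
(7, 37)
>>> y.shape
(11,)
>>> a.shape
(37, 37)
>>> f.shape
(37, 17, 11)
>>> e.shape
(37, 17, 7)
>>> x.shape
(37, 7, 17)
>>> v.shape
(37, 7, 37)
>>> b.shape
(37, 11)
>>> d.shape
()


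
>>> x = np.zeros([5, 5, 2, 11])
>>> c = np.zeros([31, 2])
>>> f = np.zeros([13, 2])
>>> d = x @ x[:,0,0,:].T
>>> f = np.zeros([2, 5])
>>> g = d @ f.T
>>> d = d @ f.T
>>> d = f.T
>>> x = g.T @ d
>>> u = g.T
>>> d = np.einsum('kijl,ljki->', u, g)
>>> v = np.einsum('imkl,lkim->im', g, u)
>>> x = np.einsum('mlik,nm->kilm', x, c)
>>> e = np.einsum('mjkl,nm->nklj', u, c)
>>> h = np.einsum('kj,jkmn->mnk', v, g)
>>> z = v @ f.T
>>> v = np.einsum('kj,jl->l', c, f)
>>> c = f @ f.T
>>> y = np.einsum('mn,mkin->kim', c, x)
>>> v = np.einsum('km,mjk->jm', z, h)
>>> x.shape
(2, 5, 2, 2)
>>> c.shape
(2, 2)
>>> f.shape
(2, 5)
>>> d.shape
()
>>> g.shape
(5, 5, 2, 2)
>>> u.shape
(2, 2, 5, 5)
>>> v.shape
(2, 2)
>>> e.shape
(31, 5, 5, 2)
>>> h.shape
(2, 2, 5)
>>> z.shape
(5, 2)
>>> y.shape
(5, 2, 2)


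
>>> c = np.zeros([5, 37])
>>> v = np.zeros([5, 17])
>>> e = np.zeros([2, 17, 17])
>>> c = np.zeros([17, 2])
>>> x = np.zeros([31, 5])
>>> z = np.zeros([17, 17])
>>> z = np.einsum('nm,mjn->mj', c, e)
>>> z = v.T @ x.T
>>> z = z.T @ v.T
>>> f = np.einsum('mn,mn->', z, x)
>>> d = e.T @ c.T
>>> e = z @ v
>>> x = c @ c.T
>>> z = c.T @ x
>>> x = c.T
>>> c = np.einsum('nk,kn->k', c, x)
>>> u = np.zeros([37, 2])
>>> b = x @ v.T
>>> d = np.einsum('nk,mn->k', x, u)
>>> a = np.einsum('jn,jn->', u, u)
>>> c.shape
(2,)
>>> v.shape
(5, 17)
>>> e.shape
(31, 17)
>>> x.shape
(2, 17)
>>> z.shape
(2, 17)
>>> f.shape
()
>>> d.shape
(17,)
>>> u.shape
(37, 2)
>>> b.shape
(2, 5)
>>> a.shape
()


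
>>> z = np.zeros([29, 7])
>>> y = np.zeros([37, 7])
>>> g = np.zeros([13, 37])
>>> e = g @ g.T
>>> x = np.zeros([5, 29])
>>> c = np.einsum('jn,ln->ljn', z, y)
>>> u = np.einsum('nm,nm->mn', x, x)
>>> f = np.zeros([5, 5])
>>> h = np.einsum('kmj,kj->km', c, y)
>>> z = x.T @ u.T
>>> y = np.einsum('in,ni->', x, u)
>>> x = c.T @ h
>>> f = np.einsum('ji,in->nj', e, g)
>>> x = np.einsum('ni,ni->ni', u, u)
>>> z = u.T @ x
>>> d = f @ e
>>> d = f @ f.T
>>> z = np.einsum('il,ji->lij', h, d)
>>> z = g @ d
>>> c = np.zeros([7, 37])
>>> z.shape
(13, 37)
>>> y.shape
()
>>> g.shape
(13, 37)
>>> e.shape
(13, 13)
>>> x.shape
(29, 5)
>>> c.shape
(7, 37)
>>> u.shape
(29, 5)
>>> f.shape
(37, 13)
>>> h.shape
(37, 29)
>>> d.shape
(37, 37)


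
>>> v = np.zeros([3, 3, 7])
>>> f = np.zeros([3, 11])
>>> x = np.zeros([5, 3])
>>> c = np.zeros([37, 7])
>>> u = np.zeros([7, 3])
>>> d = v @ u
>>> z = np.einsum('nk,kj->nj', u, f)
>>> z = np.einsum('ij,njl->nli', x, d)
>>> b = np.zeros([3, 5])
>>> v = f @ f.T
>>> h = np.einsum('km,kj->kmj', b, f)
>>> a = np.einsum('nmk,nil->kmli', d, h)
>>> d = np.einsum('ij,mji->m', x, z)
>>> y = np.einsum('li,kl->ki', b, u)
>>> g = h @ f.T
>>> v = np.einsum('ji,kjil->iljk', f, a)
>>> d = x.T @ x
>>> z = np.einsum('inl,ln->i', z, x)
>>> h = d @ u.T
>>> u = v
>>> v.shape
(11, 5, 3, 3)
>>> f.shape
(3, 11)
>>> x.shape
(5, 3)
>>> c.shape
(37, 7)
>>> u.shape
(11, 5, 3, 3)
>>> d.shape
(3, 3)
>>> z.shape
(3,)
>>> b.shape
(3, 5)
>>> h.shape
(3, 7)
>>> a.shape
(3, 3, 11, 5)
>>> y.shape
(7, 5)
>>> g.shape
(3, 5, 3)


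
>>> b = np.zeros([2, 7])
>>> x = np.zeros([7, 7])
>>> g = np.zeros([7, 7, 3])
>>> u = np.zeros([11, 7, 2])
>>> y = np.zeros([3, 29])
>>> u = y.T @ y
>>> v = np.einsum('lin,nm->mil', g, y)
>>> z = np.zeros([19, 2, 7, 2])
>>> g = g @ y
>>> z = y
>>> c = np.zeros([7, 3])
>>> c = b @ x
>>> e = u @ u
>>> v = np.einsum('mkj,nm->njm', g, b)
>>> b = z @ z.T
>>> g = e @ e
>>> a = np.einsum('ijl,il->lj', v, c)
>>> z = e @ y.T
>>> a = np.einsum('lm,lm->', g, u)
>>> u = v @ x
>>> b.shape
(3, 3)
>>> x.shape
(7, 7)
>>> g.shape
(29, 29)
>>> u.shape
(2, 29, 7)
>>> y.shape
(3, 29)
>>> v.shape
(2, 29, 7)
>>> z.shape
(29, 3)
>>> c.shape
(2, 7)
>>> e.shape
(29, 29)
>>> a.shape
()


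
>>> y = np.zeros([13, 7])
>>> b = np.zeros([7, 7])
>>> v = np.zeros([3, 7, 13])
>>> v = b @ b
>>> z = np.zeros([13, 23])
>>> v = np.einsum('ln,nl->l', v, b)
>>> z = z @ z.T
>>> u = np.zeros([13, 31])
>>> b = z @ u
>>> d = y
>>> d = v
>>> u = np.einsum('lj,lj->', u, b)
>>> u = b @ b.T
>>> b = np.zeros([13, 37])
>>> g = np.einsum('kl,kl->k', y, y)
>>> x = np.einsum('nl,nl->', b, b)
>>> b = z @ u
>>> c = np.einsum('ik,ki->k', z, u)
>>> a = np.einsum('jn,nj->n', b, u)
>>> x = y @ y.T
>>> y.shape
(13, 7)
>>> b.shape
(13, 13)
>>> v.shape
(7,)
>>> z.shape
(13, 13)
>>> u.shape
(13, 13)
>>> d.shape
(7,)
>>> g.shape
(13,)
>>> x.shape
(13, 13)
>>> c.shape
(13,)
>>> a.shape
(13,)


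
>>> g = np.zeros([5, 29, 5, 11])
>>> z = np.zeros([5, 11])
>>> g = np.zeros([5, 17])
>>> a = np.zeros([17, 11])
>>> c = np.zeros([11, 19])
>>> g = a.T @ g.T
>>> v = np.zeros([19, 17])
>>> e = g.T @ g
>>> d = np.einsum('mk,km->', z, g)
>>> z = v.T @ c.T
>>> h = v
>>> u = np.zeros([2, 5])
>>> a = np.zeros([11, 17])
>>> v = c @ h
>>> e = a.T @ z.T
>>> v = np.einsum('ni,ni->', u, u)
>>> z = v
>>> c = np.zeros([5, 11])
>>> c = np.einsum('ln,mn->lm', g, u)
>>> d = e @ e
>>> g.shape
(11, 5)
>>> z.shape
()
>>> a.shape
(11, 17)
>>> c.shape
(11, 2)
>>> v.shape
()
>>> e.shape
(17, 17)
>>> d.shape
(17, 17)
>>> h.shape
(19, 17)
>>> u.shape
(2, 5)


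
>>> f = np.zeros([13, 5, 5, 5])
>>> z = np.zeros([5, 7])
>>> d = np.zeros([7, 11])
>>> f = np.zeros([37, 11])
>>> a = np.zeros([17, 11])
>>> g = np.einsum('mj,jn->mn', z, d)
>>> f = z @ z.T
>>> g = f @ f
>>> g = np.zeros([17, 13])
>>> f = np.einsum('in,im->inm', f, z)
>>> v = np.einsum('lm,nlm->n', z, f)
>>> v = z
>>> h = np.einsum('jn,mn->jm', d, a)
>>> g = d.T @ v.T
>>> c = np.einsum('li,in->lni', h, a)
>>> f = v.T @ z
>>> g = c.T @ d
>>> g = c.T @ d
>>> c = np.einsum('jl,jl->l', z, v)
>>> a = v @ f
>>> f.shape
(7, 7)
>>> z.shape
(5, 7)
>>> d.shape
(7, 11)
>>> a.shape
(5, 7)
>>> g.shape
(17, 11, 11)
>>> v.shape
(5, 7)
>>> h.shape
(7, 17)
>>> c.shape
(7,)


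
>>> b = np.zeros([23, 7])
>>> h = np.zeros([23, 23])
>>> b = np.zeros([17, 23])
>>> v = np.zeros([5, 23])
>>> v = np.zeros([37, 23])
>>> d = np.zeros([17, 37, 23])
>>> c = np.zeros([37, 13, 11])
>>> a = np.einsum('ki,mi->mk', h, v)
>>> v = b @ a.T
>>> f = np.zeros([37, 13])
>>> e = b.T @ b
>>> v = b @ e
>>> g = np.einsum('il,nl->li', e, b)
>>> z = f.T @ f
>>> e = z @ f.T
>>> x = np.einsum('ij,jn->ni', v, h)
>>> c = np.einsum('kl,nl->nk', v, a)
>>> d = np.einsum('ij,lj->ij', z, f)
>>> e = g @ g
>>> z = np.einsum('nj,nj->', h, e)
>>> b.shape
(17, 23)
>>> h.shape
(23, 23)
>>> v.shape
(17, 23)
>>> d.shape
(13, 13)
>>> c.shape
(37, 17)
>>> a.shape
(37, 23)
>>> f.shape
(37, 13)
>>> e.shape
(23, 23)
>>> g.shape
(23, 23)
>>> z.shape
()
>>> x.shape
(23, 17)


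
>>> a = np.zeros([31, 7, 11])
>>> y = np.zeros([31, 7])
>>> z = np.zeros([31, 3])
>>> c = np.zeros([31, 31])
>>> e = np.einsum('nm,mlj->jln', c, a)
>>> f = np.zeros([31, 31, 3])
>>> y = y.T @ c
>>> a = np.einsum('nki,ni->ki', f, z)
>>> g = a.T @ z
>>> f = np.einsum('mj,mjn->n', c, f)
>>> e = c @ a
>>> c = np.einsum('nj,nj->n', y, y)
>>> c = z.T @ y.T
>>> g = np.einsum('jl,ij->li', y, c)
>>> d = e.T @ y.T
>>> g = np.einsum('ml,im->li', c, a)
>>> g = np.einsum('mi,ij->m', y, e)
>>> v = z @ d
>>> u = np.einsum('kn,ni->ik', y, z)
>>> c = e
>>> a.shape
(31, 3)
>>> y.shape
(7, 31)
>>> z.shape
(31, 3)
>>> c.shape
(31, 3)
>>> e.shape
(31, 3)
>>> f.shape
(3,)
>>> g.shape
(7,)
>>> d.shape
(3, 7)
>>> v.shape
(31, 7)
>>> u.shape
(3, 7)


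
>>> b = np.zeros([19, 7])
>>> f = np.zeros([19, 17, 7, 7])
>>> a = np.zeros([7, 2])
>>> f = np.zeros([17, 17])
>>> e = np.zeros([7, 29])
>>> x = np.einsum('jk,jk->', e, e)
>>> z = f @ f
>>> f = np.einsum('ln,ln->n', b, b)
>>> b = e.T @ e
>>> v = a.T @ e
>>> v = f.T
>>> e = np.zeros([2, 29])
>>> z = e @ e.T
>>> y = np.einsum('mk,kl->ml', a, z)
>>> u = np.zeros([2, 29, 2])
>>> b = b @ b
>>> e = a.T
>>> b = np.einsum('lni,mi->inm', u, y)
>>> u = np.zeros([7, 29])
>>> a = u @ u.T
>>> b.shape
(2, 29, 7)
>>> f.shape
(7,)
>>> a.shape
(7, 7)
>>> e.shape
(2, 7)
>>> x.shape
()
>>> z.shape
(2, 2)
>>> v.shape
(7,)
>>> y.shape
(7, 2)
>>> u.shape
(7, 29)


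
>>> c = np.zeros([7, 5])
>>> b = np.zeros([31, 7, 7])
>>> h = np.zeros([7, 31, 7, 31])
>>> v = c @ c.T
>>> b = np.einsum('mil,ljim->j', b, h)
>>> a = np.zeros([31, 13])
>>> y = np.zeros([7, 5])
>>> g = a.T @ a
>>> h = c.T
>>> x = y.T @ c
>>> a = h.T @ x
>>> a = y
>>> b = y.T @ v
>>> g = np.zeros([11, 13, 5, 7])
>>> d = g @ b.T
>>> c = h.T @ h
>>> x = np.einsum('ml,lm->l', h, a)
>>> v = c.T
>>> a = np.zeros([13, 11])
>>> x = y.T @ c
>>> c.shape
(7, 7)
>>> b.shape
(5, 7)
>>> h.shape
(5, 7)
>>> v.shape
(7, 7)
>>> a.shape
(13, 11)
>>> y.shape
(7, 5)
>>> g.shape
(11, 13, 5, 7)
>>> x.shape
(5, 7)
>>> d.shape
(11, 13, 5, 5)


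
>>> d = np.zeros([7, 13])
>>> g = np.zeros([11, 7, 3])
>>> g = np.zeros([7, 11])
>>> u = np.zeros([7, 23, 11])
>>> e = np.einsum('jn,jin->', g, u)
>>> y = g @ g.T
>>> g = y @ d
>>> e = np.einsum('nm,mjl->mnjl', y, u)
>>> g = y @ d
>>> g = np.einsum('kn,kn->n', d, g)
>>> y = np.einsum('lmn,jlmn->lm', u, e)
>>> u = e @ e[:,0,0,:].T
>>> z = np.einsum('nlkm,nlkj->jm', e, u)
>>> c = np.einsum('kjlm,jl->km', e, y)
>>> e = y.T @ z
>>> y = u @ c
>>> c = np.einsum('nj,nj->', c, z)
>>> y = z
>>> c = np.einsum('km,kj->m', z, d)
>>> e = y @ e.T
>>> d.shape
(7, 13)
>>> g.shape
(13,)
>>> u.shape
(7, 7, 23, 7)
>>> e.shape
(7, 23)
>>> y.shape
(7, 11)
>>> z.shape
(7, 11)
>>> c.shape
(11,)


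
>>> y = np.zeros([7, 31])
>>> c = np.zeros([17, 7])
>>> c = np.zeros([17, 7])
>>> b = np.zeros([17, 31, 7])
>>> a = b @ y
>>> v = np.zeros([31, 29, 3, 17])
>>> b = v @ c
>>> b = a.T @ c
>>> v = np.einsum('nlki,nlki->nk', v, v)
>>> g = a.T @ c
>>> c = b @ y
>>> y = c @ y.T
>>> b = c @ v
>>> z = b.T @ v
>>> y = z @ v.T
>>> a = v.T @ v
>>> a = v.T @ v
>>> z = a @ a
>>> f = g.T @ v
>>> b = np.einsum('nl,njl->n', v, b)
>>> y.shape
(3, 31, 31)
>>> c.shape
(31, 31, 31)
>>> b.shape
(31,)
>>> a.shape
(3, 3)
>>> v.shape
(31, 3)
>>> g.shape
(31, 31, 7)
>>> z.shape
(3, 3)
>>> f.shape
(7, 31, 3)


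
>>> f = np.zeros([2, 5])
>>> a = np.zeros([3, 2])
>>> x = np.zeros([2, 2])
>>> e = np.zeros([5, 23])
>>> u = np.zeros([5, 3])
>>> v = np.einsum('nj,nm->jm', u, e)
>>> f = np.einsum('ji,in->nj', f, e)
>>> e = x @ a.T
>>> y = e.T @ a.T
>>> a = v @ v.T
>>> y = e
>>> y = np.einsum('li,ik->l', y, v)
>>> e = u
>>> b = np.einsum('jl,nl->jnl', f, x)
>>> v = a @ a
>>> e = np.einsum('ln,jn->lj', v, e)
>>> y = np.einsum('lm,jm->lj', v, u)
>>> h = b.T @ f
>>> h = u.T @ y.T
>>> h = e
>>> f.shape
(23, 2)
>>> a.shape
(3, 3)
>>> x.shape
(2, 2)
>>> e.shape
(3, 5)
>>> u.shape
(5, 3)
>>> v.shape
(3, 3)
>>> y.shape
(3, 5)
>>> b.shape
(23, 2, 2)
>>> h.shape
(3, 5)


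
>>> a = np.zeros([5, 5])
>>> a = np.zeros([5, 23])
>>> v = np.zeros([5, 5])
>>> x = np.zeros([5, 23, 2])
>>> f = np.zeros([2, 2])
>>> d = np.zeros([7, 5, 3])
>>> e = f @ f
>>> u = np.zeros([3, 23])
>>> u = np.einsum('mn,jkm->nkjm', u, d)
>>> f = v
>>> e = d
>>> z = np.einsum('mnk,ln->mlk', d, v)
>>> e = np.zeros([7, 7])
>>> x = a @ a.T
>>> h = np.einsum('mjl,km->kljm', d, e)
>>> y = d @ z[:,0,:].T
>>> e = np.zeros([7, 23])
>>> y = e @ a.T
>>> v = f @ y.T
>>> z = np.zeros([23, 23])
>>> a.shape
(5, 23)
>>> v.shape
(5, 7)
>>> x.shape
(5, 5)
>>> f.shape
(5, 5)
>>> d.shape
(7, 5, 3)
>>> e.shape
(7, 23)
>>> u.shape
(23, 5, 7, 3)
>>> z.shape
(23, 23)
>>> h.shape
(7, 3, 5, 7)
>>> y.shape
(7, 5)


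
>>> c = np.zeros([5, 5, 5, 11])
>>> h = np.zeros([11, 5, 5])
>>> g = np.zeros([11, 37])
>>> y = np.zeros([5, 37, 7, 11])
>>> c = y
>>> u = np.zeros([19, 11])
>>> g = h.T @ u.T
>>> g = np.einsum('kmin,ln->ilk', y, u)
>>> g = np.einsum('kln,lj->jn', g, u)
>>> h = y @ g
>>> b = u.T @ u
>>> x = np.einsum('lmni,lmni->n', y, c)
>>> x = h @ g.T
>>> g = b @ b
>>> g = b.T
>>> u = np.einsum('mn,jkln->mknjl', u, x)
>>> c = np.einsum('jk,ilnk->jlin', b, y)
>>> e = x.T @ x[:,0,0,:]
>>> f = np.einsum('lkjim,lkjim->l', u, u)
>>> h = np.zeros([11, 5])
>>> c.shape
(11, 37, 5, 7)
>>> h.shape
(11, 5)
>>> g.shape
(11, 11)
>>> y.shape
(5, 37, 7, 11)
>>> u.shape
(19, 37, 11, 5, 7)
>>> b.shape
(11, 11)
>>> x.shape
(5, 37, 7, 11)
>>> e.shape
(11, 7, 37, 11)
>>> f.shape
(19,)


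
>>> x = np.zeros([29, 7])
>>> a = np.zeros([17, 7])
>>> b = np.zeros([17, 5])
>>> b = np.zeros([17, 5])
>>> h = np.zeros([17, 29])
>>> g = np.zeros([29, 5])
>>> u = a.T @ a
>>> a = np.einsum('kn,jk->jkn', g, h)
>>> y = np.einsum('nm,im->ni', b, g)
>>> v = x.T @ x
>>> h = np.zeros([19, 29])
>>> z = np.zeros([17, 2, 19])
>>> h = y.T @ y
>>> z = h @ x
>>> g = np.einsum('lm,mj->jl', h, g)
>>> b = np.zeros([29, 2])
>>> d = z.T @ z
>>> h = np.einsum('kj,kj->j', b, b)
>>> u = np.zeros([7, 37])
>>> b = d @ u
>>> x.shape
(29, 7)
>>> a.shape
(17, 29, 5)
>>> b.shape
(7, 37)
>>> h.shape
(2,)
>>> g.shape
(5, 29)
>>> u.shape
(7, 37)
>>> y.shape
(17, 29)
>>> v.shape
(7, 7)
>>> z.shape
(29, 7)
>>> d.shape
(7, 7)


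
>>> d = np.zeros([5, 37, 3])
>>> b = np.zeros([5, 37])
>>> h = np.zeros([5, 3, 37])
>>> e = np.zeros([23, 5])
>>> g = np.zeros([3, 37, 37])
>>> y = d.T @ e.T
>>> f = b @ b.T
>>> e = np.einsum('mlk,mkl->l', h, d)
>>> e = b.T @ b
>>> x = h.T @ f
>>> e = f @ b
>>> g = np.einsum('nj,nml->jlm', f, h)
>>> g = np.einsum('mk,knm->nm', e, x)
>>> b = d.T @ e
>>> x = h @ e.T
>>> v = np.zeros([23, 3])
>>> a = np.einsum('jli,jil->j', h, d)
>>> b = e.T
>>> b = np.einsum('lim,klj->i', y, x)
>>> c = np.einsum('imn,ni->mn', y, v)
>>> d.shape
(5, 37, 3)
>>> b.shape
(37,)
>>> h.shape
(5, 3, 37)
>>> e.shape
(5, 37)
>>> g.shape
(3, 5)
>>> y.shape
(3, 37, 23)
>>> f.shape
(5, 5)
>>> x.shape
(5, 3, 5)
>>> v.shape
(23, 3)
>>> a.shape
(5,)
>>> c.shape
(37, 23)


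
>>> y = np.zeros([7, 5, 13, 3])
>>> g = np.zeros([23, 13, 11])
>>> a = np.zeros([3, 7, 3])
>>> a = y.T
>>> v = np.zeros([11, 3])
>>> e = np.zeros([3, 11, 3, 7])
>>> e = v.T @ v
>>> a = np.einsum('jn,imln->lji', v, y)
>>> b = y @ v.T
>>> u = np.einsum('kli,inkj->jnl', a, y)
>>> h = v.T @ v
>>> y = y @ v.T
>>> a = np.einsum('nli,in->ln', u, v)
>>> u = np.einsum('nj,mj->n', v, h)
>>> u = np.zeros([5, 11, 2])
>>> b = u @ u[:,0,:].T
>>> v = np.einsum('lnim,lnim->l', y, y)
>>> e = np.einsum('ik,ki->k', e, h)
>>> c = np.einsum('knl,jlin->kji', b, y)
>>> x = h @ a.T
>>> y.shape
(7, 5, 13, 11)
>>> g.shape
(23, 13, 11)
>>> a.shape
(5, 3)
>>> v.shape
(7,)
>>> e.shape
(3,)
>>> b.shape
(5, 11, 5)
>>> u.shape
(5, 11, 2)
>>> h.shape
(3, 3)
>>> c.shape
(5, 7, 13)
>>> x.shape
(3, 5)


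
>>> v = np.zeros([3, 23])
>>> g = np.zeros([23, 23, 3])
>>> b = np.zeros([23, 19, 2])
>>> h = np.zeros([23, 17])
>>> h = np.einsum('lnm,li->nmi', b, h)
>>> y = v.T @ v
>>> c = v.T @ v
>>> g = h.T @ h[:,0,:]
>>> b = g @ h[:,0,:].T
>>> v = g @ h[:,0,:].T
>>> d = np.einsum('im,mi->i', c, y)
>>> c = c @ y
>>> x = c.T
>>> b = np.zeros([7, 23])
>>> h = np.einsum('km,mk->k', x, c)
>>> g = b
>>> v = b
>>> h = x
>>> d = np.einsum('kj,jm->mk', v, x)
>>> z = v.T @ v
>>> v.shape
(7, 23)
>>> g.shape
(7, 23)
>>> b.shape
(7, 23)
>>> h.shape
(23, 23)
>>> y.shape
(23, 23)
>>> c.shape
(23, 23)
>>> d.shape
(23, 7)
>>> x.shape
(23, 23)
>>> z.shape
(23, 23)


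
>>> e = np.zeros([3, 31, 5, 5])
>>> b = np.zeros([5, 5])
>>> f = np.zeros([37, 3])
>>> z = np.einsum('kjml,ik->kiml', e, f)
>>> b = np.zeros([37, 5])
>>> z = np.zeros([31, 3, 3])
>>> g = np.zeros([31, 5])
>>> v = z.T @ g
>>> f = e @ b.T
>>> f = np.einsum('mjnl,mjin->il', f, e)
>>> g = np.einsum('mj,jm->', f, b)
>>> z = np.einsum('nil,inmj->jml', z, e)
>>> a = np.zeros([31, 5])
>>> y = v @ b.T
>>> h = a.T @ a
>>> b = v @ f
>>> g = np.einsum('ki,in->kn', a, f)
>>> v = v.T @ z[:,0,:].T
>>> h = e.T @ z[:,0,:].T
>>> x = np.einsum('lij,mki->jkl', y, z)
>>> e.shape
(3, 31, 5, 5)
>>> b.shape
(3, 3, 37)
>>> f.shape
(5, 37)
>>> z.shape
(5, 5, 3)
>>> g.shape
(31, 37)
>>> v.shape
(5, 3, 5)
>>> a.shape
(31, 5)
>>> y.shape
(3, 3, 37)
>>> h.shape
(5, 5, 31, 5)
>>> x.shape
(37, 5, 3)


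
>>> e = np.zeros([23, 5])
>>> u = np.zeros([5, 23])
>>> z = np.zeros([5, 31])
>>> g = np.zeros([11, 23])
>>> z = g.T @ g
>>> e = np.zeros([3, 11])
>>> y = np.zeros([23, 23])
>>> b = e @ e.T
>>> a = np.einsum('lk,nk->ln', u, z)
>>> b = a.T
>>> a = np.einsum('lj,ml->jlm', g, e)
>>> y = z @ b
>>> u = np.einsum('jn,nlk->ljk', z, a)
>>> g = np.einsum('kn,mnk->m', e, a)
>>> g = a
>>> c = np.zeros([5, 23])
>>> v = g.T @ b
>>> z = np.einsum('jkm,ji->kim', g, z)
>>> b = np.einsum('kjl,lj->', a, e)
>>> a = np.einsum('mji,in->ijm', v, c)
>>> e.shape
(3, 11)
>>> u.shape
(11, 23, 3)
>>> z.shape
(11, 23, 3)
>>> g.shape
(23, 11, 3)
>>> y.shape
(23, 5)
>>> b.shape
()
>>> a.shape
(5, 11, 3)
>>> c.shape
(5, 23)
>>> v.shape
(3, 11, 5)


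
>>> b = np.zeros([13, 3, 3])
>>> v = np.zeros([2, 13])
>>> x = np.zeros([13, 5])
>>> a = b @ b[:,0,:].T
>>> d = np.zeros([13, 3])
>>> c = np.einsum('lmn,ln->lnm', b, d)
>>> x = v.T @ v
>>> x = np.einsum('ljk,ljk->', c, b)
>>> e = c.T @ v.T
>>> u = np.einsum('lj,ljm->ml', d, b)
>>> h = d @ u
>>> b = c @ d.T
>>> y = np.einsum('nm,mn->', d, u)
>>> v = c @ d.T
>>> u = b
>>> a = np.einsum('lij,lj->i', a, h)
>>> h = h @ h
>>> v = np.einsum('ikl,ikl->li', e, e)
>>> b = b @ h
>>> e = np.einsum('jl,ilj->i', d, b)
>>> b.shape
(13, 3, 13)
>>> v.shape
(2, 3)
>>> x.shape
()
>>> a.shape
(3,)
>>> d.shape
(13, 3)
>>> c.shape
(13, 3, 3)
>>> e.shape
(13,)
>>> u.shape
(13, 3, 13)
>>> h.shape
(13, 13)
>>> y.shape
()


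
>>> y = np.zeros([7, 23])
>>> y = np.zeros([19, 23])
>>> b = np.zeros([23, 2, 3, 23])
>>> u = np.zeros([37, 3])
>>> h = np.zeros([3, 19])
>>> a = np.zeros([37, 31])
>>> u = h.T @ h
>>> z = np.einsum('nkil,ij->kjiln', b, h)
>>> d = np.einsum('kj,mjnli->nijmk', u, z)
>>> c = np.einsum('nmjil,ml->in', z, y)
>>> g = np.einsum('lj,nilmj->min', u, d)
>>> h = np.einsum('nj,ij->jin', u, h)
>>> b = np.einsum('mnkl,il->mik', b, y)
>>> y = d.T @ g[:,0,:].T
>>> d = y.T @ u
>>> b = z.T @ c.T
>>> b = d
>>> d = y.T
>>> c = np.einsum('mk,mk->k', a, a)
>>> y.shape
(19, 2, 19, 23, 2)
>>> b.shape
(2, 23, 19, 2, 19)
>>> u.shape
(19, 19)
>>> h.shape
(19, 3, 19)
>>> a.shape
(37, 31)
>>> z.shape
(2, 19, 3, 23, 23)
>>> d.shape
(2, 23, 19, 2, 19)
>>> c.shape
(31,)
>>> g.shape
(2, 23, 3)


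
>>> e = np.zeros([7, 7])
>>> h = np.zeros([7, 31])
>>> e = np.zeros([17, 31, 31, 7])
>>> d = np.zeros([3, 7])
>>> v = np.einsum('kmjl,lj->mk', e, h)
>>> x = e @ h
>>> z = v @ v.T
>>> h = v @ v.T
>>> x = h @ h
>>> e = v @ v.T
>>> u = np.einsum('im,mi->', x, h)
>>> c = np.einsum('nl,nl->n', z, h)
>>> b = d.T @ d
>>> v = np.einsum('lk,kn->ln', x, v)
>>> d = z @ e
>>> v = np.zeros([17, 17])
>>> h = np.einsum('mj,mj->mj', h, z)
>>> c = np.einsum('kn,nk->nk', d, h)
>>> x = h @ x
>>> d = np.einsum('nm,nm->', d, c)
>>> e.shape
(31, 31)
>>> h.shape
(31, 31)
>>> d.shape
()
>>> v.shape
(17, 17)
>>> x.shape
(31, 31)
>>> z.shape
(31, 31)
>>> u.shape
()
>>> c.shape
(31, 31)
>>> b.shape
(7, 7)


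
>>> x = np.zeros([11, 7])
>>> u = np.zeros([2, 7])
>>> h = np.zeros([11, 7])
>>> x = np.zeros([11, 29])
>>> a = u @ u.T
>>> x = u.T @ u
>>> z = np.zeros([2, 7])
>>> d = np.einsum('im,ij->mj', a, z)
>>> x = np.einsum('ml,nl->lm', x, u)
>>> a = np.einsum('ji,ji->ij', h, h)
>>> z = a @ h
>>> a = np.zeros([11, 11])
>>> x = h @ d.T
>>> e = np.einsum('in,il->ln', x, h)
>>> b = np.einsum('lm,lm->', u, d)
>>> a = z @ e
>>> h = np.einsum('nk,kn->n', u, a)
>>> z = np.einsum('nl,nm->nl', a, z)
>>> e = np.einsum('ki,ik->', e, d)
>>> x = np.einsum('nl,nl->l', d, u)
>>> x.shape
(7,)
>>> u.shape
(2, 7)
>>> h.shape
(2,)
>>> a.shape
(7, 2)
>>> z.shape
(7, 2)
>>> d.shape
(2, 7)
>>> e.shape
()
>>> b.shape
()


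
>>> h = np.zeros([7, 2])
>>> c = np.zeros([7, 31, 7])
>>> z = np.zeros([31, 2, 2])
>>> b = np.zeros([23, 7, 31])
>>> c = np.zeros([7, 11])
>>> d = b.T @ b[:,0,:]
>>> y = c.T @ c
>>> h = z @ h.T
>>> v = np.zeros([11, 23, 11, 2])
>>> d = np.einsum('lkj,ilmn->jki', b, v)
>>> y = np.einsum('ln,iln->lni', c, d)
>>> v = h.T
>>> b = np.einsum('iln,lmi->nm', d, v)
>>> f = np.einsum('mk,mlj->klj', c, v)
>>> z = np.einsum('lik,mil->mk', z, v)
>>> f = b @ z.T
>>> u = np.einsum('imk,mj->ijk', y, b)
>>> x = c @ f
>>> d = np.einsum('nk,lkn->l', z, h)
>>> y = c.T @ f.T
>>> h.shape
(31, 2, 7)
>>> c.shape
(7, 11)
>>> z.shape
(7, 2)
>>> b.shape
(11, 2)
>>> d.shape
(31,)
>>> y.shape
(11, 11)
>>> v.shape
(7, 2, 31)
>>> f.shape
(11, 7)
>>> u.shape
(7, 2, 31)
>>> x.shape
(7, 7)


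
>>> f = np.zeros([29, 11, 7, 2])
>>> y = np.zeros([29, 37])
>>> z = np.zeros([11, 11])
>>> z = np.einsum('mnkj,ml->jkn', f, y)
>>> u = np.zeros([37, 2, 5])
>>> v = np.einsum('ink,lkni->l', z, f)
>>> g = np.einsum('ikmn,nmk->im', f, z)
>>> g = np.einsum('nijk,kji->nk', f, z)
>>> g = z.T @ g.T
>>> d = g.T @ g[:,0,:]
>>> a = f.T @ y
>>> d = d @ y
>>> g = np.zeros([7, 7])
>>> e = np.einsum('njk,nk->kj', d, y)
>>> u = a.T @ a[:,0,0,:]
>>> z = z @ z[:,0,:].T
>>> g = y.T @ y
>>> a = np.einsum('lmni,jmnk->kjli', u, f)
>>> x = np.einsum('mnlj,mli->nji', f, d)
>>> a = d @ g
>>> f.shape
(29, 11, 7, 2)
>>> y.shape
(29, 37)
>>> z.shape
(2, 7, 2)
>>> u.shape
(37, 11, 7, 37)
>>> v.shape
(29,)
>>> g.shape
(37, 37)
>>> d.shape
(29, 7, 37)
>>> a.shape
(29, 7, 37)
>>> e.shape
(37, 7)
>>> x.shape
(11, 2, 37)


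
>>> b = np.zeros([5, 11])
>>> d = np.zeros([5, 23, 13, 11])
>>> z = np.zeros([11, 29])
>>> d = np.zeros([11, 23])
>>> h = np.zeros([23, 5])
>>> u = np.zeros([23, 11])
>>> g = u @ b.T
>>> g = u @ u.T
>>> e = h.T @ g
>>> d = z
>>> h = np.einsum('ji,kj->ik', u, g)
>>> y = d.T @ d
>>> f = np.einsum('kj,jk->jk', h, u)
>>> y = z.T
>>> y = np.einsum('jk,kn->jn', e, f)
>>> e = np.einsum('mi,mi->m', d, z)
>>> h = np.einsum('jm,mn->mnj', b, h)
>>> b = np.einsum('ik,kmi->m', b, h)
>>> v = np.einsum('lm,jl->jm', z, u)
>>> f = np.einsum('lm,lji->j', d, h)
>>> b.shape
(23,)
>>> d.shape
(11, 29)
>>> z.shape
(11, 29)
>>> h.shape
(11, 23, 5)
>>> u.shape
(23, 11)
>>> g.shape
(23, 23)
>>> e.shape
(11,)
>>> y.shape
(5, 11)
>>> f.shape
(23,)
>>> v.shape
(23, 29)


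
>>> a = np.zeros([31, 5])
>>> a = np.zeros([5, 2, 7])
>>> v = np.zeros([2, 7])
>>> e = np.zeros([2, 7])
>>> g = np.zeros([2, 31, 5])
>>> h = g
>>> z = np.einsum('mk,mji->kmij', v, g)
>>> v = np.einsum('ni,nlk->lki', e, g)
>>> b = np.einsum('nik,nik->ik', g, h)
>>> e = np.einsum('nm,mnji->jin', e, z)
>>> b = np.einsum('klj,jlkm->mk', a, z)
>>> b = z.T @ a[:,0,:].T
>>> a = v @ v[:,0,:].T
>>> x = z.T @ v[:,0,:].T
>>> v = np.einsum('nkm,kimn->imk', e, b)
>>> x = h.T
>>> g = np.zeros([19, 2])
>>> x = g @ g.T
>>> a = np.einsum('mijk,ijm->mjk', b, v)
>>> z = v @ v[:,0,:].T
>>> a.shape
(31, 2, 5)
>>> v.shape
(5, 2, 31)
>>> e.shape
(5, 31, 2)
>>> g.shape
(19, 2)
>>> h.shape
(2, 31, 5)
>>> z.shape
(5, 2, 5)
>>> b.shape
(31, 5, 2, 5)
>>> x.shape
(19, 19)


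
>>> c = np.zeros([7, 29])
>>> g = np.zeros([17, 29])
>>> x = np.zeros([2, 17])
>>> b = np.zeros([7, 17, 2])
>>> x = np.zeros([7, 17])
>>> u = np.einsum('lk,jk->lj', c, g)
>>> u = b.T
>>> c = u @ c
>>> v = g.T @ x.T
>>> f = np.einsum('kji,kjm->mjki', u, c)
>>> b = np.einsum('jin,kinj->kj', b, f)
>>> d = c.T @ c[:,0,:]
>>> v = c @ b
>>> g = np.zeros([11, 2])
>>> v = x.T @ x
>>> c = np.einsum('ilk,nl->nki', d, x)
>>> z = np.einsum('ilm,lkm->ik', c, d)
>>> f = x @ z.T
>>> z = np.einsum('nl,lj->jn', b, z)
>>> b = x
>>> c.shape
(7, 29, 29)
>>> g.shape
(11, 2)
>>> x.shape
(7, 17)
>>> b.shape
(7, 17)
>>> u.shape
(2, 17, 7)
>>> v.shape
(17, 17)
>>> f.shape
(7, 7)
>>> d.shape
(29, 17, 29)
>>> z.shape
(17, 29)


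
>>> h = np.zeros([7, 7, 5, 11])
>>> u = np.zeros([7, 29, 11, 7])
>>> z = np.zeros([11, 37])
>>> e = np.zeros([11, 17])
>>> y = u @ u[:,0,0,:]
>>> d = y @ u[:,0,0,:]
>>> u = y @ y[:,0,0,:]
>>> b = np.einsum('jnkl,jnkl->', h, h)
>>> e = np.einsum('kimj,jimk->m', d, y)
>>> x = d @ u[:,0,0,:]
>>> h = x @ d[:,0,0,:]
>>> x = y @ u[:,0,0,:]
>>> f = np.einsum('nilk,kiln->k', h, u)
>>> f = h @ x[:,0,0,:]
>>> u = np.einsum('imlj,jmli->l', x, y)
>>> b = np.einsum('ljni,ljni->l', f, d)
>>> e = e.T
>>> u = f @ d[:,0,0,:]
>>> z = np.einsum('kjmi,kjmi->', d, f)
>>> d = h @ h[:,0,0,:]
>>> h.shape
(7, 29, 11, 7)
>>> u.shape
(7, 29, 11, 7)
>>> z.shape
()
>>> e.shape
(11,)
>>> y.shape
(7, 29, 11, 7)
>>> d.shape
(7, 29, 11, 7)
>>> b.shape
(7,)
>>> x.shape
(7, 29, 11, 7)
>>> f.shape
(7, 29, 11, 7)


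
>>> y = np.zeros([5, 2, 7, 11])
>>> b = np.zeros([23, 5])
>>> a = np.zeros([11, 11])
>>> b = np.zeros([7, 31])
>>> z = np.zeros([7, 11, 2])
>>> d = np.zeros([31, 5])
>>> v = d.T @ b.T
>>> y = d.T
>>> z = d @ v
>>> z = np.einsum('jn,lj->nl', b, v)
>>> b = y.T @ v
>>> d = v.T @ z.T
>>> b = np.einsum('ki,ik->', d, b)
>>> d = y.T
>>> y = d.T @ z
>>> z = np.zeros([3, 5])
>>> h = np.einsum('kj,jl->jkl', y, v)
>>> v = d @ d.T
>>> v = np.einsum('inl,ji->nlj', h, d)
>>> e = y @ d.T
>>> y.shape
(5, 5)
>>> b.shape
()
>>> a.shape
(11, 11)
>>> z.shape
(3, 5)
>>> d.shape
(31, 5)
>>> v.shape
(5, 7, 31)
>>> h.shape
(5, 5, 7)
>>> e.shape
(5, 31)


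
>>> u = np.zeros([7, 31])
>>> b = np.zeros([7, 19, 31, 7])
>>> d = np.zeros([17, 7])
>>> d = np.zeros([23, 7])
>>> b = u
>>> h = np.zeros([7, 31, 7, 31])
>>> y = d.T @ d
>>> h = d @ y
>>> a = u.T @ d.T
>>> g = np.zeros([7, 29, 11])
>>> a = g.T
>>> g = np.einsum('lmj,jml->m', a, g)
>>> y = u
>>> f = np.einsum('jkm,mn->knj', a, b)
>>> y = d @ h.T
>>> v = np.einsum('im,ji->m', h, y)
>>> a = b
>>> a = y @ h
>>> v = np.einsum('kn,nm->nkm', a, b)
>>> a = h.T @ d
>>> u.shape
(7, 31)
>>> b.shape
(7, 31)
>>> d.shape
(23, 7)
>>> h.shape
(23, 7)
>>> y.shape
(23, 23)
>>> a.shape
(7, 7)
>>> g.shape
(29,)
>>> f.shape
(29, 31, 11)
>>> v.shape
(7, 23, 31)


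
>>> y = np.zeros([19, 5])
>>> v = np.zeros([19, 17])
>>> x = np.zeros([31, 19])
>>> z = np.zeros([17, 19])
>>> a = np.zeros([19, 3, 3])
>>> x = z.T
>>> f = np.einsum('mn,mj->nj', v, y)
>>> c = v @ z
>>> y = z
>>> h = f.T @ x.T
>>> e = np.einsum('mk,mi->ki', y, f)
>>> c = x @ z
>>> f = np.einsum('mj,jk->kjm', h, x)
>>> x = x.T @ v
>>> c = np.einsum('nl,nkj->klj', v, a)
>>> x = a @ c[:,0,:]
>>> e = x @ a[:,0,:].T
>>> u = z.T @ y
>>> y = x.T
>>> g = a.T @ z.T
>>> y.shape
(3, 3, 19)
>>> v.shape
(19, 17)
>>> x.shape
(19, 3, 3)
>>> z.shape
(17, 19)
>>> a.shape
(19, 3, 3)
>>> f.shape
(17, 19, 5)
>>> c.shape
(3, 17, 3)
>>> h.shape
(5, 19)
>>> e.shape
(19, 3, 19)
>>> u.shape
(19, 19)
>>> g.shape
(3, 3, 17)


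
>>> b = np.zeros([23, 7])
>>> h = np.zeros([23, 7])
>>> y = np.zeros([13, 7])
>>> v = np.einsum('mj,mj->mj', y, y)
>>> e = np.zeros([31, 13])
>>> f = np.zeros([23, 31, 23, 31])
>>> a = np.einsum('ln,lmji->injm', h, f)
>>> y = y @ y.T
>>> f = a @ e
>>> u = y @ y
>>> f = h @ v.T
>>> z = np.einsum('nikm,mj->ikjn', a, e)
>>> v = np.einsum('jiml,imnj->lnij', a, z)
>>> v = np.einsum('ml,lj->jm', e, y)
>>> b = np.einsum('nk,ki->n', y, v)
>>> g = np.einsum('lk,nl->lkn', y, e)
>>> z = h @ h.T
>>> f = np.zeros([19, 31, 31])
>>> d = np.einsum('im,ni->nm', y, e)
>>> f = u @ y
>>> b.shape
(13,)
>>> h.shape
(23, 7)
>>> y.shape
(13, 13)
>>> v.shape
(13, 31)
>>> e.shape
(31, 13)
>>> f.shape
(13, 13)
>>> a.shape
(31, 7, 23, 31)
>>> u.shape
(13, 13)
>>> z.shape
(23, 23)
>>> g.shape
(13, 13, 31)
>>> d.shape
(31, 13)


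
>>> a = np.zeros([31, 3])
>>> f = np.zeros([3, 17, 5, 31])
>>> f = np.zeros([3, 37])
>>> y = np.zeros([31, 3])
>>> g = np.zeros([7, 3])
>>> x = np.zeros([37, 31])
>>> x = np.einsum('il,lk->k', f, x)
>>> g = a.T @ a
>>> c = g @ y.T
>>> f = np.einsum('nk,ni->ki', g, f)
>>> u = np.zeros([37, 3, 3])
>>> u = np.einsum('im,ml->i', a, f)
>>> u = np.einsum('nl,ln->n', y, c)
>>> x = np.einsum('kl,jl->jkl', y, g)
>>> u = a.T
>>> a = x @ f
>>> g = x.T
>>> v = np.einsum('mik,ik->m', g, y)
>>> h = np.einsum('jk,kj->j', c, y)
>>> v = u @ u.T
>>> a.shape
(3, 31, 37)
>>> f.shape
(3, 37)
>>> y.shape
(31, 3)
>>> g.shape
(3, 31, 3)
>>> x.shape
(3, 31, 3)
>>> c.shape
(3, 31)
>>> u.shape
(3, 31)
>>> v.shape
(3, 3)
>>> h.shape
(3,)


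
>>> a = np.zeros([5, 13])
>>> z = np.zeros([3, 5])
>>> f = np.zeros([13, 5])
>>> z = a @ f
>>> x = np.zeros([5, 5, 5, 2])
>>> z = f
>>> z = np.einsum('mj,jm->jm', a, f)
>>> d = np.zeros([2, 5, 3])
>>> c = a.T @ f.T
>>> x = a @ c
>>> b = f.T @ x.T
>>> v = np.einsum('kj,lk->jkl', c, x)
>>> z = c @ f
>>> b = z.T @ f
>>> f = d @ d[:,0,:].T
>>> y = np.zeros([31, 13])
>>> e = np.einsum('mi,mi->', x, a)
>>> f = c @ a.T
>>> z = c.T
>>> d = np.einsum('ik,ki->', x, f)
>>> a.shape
(5, 13)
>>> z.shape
(13, 13)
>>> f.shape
(13, 5)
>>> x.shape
(5, 13)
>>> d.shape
()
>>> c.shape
(13, 13)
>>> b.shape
(5, 5)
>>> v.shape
(13, 13, 5)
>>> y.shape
(31, 13)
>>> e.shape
()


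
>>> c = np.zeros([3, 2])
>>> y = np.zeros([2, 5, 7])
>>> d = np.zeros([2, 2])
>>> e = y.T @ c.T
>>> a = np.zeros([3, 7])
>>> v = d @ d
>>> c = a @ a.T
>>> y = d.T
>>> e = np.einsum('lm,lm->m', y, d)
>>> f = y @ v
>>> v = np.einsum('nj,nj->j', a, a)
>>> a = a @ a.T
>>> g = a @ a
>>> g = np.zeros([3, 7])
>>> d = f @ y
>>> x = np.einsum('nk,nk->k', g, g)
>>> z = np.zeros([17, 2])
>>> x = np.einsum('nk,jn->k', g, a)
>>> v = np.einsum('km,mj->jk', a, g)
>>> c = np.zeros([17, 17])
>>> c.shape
(17, 17)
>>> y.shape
(2, 2)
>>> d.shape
(2, 2)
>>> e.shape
(2,)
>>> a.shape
(3, 3)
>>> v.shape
(7, 3)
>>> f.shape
(2, 2)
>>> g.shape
(3, 7)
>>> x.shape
(7,)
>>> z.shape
(17, 2)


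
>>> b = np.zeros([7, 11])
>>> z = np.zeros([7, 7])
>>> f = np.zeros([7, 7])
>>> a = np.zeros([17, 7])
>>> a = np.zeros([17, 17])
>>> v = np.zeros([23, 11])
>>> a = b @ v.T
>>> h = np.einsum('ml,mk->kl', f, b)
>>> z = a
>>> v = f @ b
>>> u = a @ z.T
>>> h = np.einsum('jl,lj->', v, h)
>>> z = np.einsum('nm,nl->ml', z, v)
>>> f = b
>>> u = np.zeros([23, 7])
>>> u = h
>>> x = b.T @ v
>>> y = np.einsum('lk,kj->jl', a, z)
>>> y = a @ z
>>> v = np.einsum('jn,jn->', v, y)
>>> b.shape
(7, 11)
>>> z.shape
(23, 11)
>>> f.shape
(7, 11)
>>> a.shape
(7, 23)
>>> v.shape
()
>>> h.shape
()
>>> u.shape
()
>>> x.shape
(11, 11)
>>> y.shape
(7, 11)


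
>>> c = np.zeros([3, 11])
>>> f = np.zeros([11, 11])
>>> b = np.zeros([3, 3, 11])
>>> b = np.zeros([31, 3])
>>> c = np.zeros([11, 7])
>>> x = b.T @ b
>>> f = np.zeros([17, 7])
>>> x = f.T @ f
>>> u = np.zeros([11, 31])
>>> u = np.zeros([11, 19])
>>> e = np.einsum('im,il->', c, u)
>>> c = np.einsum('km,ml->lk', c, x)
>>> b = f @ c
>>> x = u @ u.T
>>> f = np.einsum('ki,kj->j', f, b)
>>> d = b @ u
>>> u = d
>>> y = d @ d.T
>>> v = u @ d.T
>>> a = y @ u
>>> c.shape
(7, 11)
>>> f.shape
(11,)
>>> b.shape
(17, 11)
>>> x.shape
(11, 11)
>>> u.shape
(17, 19)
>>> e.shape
()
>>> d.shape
(17, 19)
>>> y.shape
(17, 17)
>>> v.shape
(17, 17)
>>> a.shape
(17, 19)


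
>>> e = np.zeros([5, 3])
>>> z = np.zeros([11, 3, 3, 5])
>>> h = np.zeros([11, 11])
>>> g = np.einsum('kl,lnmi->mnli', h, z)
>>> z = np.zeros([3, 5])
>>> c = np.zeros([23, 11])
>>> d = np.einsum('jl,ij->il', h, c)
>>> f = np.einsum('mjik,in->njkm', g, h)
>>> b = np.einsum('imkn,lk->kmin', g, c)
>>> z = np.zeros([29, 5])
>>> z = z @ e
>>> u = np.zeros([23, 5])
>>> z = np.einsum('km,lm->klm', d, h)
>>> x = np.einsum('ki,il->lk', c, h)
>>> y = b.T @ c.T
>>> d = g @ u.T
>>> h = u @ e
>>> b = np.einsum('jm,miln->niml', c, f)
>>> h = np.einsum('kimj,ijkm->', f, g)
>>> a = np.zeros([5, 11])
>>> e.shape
(5, 3)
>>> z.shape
(23, 11, 11)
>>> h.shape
()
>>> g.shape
(3, 3, 11, 5)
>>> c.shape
(23, 11)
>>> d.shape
(3, 3, 11, 23)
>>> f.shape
(11, 3, 5, 3)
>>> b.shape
(3, 3, 11, 5)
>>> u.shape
(23, 5)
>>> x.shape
(11, 23)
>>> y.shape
(5, 3, 3, 23)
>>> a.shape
(5, 11)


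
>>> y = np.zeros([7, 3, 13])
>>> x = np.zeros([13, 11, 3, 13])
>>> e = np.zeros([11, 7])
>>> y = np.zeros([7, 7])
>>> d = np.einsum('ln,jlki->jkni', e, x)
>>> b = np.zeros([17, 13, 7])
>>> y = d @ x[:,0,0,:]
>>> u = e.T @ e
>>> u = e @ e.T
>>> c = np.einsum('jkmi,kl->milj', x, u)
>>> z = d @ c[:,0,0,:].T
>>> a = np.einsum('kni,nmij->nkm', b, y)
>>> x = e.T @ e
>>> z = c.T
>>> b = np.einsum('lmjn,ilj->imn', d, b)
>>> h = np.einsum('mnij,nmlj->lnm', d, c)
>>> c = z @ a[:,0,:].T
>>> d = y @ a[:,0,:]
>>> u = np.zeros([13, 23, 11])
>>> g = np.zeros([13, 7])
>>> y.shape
(13, 3, 7, 13)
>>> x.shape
(7, 7)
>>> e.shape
(11, 7)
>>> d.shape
(13, 3, 7, 3)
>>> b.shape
(17, 3, 13)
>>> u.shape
(13, 23, 11)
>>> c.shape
(13, 11, 13, 13)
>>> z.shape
(13, 11, 13, 3)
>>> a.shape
(13, 17, 3)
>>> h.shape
(11, 3, 13)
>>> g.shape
(13, 7)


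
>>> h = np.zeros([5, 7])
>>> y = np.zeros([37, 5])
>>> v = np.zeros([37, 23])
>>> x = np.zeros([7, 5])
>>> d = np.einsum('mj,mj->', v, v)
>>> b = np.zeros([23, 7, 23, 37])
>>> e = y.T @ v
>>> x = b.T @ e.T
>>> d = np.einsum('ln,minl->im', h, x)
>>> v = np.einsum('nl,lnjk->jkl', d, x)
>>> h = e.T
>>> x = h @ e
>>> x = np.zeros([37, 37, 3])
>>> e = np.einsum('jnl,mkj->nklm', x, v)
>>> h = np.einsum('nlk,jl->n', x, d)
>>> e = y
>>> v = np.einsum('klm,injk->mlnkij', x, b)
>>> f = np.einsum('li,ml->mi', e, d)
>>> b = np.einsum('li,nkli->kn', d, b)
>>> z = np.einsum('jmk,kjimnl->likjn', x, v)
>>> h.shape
(37,)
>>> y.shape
(37, 5)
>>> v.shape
(3, 37, 7, 37, 23, 23)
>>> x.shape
(37, 37, 3)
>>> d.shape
(23, 37)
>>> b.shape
(7, 23)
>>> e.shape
(37, 5)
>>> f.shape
(23, 5)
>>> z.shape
(23, 7, 3, 37, 23)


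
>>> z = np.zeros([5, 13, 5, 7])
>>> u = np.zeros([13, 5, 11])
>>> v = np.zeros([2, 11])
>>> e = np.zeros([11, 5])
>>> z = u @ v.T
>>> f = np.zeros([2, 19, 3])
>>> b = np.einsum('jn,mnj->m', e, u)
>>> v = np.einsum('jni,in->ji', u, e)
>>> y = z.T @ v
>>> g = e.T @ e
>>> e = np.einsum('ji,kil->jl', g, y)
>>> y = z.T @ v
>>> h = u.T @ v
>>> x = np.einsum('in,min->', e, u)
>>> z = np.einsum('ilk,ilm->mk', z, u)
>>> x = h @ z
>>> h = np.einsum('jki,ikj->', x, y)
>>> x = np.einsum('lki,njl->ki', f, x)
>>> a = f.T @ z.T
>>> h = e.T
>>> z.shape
(11, 2)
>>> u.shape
(13, 5, 11)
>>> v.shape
(13, 11)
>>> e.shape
(5, 11)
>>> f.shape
(2, 19, 3)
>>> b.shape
(13,)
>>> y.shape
(2, 5, 11)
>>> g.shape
(5, 5)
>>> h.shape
(11, 5)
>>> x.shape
(19, 3)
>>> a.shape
(3, 19, 11)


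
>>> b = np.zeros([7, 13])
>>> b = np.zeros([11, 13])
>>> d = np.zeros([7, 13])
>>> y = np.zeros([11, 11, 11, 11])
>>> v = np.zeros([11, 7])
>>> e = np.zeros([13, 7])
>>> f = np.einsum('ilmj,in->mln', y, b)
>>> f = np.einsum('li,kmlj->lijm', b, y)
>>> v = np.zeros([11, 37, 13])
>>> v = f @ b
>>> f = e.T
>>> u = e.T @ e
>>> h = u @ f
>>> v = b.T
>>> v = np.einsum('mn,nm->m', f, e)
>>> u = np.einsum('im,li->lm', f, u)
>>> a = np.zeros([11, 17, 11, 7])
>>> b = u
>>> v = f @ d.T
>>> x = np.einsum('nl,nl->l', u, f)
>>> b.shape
(7, 13)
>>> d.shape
(7, 13)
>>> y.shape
(11, 11, 11, 11)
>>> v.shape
(7, 7)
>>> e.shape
(13, 7)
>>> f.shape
(7, 13)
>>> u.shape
(7, 13)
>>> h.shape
(7, 13)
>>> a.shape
(11, 17, 11, 7)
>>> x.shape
(13,)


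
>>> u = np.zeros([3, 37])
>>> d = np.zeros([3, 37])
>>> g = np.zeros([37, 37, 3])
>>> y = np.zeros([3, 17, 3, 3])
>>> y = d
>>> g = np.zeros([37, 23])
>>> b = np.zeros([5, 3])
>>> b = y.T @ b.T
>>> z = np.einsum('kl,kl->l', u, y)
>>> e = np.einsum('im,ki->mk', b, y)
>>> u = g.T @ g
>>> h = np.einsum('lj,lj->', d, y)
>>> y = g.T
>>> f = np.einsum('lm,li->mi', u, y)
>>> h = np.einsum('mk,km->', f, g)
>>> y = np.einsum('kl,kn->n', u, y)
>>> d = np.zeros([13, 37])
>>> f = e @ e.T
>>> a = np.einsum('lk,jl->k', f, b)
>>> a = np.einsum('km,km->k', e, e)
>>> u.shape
(23, 23)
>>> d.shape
(13, 37)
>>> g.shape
(37, 23)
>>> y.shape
(37,)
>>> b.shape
(37, 5)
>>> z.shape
(37,)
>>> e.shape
(5, 3)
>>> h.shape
()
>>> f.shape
(5, 5)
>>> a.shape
(5,)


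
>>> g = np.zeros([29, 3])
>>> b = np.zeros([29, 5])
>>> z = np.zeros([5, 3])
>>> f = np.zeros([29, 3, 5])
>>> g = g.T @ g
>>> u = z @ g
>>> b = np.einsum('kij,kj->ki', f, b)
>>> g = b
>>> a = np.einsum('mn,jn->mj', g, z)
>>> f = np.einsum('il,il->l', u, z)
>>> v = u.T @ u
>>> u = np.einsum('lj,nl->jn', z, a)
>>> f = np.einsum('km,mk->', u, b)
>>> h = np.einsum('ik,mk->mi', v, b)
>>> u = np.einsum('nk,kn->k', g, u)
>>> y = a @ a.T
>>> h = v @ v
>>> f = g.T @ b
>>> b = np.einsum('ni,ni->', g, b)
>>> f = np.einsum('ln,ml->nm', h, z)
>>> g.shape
(29, 3)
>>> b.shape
()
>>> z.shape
(5, 3)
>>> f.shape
(3, 5)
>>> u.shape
(3,)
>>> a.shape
(29, 5)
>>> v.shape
(3, 3)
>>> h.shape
(3, 3)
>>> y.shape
(29, 29)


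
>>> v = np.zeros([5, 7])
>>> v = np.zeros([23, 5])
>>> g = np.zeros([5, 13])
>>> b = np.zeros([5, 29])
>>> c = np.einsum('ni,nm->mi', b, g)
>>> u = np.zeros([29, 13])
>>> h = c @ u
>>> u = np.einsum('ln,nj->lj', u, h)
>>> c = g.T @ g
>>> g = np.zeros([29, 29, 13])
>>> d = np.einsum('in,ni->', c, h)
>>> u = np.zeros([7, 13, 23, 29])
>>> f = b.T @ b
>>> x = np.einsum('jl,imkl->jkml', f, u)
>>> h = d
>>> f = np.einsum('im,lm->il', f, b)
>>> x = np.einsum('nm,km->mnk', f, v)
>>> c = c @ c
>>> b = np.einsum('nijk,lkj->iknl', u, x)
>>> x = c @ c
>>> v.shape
(23, 5)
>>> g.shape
(29, 29, 13)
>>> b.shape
(13, 29, 7, 5)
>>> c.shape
(13, 13)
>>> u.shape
(7, 13, 23, 29)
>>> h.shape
()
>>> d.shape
()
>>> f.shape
(29, 5)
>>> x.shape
(13, 13)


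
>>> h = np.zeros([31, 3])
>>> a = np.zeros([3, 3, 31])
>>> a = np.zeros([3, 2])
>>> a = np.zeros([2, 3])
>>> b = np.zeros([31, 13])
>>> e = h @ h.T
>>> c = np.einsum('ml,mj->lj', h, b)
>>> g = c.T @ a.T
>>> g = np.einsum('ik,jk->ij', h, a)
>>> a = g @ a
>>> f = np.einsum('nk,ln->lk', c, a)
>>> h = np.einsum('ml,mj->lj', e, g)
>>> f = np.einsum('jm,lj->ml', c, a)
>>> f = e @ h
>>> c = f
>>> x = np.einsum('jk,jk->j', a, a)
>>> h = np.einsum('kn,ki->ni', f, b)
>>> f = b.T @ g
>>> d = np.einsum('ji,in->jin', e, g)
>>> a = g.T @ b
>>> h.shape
(2, 13)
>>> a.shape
(2, 13)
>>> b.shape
(31, 13)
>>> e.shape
(31, 31)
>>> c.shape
(31, 2)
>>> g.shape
(31, 2)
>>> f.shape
(13, 2)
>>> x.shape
(31,)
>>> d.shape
(31, 31, 2)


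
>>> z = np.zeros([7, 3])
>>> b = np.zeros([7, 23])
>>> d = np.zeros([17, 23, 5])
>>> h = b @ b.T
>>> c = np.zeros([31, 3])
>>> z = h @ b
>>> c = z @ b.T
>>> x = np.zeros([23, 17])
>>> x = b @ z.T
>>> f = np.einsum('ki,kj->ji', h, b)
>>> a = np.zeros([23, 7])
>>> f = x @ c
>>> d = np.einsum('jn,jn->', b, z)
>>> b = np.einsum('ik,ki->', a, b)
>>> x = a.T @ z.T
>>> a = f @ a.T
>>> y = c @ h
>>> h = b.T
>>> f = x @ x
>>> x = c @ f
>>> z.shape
(7, 23)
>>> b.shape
()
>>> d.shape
()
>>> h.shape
()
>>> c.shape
(7, 7)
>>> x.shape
(7, 7)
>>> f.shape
(7, 7)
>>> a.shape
(7, 23)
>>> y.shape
(7, 7)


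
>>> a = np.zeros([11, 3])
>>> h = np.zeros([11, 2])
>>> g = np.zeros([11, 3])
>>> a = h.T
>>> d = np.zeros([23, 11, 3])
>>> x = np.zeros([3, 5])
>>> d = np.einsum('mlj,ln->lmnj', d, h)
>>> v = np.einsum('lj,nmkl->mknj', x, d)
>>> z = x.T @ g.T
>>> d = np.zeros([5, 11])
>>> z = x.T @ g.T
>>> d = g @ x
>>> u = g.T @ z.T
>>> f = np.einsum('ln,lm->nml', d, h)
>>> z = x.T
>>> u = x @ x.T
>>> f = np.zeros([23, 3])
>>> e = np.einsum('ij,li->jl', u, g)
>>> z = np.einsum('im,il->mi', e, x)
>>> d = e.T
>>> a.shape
(2, 11)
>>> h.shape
(11, 2)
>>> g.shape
(11, 3)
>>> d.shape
(11, 3)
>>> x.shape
(3, 5)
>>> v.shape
(23, 2, 11, 5)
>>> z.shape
(11, 3)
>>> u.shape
(3, 3)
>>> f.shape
(23, 3)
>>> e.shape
(3, 11)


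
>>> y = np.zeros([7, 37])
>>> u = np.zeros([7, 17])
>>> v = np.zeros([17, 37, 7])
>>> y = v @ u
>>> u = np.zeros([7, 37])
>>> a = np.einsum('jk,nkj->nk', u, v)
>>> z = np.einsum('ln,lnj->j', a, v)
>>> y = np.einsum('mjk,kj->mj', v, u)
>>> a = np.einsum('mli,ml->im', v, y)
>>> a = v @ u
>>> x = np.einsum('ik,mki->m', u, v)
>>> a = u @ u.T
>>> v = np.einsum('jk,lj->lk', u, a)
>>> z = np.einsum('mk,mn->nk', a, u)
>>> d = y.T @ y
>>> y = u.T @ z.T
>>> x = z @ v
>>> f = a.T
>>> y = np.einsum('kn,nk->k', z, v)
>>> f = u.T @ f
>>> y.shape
(37,)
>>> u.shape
(7, 37)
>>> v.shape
(7, 37)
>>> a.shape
(7, 7)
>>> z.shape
(37, 7)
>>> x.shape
(37, 37)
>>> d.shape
(37, 37)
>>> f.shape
(37, 7)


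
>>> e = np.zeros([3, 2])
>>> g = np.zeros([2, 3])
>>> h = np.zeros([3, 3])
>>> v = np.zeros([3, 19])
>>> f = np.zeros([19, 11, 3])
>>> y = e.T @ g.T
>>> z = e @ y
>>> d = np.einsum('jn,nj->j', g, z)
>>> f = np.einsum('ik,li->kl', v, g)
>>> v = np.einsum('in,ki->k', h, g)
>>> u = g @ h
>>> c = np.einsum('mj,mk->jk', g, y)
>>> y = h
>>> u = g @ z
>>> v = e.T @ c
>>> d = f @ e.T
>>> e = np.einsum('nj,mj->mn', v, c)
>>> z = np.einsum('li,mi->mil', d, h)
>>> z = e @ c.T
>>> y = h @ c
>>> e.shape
(3, 2)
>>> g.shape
(2, 3)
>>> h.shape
(3, 3)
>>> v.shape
(2, 2)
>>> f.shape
(19, 2)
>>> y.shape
(3, 2)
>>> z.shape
(3, 3)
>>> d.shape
(19, 3)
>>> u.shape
(2, 2)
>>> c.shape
(3, 2)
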